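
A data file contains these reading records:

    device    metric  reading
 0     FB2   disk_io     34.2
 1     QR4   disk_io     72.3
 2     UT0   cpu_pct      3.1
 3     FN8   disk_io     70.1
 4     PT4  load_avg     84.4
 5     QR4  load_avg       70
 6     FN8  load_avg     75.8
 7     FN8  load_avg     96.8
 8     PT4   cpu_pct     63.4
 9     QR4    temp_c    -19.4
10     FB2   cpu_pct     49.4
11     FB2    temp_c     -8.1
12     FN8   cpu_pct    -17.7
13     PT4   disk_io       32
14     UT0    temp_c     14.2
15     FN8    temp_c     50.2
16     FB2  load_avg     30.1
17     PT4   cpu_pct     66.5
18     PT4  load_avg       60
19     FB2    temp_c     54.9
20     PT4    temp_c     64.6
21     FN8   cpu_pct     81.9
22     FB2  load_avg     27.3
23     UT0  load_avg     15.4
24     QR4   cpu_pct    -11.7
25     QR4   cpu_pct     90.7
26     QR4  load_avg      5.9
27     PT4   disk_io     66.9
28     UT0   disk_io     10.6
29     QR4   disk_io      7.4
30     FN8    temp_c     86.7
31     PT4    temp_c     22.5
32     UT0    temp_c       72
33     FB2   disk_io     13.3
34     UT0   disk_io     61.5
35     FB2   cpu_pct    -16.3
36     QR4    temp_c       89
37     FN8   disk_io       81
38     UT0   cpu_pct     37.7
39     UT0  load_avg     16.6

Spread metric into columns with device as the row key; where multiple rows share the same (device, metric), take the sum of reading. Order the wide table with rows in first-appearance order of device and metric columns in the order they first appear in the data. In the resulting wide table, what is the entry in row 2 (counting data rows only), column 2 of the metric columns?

79

With rows in first-appearance order of device, row 2 is device=QR4. metric columns in first-appearance order: disk_io, cpu_pct, load_avg, temp_c; column 2 is cpu_pct.
Long rows with device=QR4, metric=cpu_pct: -11.7 + 90.7 = 79.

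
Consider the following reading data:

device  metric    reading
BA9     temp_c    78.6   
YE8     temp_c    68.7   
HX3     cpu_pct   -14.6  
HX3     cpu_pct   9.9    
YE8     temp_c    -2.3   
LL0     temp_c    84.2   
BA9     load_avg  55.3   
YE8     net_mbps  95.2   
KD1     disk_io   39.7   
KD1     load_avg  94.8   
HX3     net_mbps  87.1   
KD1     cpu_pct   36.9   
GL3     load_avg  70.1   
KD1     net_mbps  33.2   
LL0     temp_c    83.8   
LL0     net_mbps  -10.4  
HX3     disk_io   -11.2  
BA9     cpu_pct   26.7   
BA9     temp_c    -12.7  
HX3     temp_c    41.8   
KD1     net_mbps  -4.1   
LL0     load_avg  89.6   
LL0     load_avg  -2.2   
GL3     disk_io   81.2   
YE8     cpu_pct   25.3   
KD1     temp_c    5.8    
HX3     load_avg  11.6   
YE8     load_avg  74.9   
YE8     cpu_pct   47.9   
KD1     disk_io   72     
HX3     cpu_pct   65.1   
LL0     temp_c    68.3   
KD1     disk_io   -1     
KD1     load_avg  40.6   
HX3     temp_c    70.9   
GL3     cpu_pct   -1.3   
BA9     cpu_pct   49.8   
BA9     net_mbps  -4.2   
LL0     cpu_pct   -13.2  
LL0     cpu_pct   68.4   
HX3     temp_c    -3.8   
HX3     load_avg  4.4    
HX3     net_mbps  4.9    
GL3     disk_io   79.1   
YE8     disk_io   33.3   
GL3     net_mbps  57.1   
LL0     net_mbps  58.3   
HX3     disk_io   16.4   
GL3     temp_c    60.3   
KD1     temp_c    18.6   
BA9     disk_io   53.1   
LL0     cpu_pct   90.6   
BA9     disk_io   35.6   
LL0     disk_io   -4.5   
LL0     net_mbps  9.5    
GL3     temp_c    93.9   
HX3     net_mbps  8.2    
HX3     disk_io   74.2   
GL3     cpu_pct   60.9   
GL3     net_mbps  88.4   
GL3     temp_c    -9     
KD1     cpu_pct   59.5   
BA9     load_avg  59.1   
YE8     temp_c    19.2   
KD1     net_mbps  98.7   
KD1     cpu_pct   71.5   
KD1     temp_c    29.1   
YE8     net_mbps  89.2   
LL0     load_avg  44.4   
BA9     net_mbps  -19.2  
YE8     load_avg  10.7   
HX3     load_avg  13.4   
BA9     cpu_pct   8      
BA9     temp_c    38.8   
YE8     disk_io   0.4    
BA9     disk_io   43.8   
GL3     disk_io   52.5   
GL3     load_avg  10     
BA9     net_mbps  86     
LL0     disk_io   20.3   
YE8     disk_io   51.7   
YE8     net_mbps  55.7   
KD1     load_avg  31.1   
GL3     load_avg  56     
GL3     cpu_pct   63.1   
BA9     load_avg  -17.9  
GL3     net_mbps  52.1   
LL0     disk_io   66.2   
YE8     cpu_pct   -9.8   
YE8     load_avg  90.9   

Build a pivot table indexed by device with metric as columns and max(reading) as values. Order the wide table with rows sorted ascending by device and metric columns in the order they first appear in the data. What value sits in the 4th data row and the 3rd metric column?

With rows sorted ascending by device, row 4 is device=KD1. metric columns in first-appearance order: temp_c, cpu_pct, load_avg, net_mbps, disk_io; column 3 is load_avg.
Long rows with device=KD1, metric=load_avg: max(94.8, 40.6, 31.1) = 94.8.

94.8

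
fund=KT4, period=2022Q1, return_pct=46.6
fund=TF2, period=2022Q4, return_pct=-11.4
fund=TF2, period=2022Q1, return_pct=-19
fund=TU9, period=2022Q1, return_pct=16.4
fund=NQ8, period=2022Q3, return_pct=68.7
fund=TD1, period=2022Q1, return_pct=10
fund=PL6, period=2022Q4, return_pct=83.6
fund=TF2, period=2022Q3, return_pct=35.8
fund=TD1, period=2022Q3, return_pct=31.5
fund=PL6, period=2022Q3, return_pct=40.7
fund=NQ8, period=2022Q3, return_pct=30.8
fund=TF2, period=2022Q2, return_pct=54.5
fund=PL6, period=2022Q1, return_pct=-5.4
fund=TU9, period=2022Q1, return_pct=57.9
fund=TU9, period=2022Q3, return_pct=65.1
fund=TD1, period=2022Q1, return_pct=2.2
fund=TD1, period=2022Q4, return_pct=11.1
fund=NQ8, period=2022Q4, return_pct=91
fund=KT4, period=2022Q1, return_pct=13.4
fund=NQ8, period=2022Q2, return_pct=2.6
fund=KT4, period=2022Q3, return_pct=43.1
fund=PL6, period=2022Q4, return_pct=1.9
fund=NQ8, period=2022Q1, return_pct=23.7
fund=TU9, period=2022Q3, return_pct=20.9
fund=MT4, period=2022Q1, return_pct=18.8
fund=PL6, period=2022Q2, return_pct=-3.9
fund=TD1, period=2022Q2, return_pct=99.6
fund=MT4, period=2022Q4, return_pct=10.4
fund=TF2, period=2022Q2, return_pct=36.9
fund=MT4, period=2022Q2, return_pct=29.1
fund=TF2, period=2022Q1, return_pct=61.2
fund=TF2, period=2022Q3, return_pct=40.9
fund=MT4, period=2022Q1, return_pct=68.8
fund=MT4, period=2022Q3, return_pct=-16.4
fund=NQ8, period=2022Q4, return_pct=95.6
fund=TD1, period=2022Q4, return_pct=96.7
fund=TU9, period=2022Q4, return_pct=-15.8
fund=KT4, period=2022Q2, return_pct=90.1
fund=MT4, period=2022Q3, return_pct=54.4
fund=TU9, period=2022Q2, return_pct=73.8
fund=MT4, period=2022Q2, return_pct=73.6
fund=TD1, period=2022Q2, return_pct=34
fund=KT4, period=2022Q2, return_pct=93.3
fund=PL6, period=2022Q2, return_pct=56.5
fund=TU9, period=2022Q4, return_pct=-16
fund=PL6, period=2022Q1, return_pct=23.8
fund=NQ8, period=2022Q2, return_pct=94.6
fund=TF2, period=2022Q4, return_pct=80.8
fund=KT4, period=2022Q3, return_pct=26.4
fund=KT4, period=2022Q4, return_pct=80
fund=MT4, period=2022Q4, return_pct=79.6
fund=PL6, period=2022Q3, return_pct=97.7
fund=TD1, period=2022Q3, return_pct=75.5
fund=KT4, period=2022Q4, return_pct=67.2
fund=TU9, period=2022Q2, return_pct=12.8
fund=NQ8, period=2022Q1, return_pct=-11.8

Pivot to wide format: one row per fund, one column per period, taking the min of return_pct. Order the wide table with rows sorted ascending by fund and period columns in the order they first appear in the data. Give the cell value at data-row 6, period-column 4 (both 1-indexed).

With rows sorted ascending by fund, row 6 is fund=TF2. period columns in first-appearance order: 2022Q1, 2022Q4, 2022Q3, 2022Q2; column 4 is 2022Q2.
Long rows with fund=TF2, period=2022Q2: min(54.5, 36.9) = 36.9.

36.9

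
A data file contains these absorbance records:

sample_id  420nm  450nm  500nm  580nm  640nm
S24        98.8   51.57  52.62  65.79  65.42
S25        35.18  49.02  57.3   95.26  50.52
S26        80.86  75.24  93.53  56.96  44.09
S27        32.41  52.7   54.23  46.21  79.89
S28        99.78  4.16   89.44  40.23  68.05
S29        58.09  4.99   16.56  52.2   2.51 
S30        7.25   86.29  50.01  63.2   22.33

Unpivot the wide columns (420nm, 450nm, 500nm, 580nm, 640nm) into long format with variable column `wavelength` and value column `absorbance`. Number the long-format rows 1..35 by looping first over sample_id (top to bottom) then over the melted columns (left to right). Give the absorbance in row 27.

4.99

35 rows total (7 × 5). Row 27: index ⌊(27-1)/5⌋ = 5 into sample_id → S29; (27-1) mod 5 = 1 into the melted columns → 450nm.
So row 27 is (S29, 450nm, 4.99); absorbance = 4.99.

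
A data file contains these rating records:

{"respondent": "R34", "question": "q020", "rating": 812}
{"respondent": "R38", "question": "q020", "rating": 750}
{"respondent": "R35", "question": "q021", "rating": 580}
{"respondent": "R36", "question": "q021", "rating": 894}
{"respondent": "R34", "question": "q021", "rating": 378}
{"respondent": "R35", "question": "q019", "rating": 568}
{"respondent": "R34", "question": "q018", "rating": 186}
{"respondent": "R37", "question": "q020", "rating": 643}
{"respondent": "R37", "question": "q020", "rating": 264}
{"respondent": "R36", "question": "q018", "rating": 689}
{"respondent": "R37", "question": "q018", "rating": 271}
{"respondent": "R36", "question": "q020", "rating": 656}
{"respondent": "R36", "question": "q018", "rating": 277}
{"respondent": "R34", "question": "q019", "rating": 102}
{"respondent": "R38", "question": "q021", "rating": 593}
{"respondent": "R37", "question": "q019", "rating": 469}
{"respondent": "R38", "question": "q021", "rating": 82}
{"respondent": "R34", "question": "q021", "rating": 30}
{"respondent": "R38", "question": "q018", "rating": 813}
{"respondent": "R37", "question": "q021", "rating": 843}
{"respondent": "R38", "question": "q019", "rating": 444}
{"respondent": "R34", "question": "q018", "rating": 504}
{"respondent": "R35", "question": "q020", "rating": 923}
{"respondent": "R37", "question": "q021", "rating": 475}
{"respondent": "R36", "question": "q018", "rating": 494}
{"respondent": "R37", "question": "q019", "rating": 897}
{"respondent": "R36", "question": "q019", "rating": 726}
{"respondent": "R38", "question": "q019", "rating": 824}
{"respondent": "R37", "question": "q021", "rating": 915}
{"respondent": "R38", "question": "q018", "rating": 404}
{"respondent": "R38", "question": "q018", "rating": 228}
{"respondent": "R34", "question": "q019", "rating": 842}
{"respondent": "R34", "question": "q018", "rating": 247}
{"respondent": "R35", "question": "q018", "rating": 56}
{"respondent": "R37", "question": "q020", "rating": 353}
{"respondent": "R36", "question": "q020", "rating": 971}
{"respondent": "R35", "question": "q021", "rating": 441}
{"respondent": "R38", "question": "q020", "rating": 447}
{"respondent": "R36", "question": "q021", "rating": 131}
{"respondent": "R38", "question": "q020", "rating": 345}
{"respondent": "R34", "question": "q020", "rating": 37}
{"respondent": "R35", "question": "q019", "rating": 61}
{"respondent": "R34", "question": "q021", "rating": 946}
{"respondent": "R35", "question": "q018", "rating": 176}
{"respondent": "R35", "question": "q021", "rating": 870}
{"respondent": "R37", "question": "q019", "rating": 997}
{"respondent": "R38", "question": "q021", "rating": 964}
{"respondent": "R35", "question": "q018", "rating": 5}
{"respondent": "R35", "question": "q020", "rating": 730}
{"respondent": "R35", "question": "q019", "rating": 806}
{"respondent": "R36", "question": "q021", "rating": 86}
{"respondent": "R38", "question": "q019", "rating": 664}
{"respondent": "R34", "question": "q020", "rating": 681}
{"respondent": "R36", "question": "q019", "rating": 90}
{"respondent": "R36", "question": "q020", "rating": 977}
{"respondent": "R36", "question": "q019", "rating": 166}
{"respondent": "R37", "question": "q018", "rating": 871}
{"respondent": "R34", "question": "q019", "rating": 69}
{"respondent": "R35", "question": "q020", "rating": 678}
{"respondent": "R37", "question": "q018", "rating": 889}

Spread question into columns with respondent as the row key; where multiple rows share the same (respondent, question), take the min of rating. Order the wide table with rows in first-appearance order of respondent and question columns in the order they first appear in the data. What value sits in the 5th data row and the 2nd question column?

With rows in first-appearance order of respondent, row 5 is respondent=R37. question columns in first-appearance order: q020, q021, q019, q018; column 2 is q021.
Long rows with respondent=R37, question=q021: min(843, 475, 915) = 475.

475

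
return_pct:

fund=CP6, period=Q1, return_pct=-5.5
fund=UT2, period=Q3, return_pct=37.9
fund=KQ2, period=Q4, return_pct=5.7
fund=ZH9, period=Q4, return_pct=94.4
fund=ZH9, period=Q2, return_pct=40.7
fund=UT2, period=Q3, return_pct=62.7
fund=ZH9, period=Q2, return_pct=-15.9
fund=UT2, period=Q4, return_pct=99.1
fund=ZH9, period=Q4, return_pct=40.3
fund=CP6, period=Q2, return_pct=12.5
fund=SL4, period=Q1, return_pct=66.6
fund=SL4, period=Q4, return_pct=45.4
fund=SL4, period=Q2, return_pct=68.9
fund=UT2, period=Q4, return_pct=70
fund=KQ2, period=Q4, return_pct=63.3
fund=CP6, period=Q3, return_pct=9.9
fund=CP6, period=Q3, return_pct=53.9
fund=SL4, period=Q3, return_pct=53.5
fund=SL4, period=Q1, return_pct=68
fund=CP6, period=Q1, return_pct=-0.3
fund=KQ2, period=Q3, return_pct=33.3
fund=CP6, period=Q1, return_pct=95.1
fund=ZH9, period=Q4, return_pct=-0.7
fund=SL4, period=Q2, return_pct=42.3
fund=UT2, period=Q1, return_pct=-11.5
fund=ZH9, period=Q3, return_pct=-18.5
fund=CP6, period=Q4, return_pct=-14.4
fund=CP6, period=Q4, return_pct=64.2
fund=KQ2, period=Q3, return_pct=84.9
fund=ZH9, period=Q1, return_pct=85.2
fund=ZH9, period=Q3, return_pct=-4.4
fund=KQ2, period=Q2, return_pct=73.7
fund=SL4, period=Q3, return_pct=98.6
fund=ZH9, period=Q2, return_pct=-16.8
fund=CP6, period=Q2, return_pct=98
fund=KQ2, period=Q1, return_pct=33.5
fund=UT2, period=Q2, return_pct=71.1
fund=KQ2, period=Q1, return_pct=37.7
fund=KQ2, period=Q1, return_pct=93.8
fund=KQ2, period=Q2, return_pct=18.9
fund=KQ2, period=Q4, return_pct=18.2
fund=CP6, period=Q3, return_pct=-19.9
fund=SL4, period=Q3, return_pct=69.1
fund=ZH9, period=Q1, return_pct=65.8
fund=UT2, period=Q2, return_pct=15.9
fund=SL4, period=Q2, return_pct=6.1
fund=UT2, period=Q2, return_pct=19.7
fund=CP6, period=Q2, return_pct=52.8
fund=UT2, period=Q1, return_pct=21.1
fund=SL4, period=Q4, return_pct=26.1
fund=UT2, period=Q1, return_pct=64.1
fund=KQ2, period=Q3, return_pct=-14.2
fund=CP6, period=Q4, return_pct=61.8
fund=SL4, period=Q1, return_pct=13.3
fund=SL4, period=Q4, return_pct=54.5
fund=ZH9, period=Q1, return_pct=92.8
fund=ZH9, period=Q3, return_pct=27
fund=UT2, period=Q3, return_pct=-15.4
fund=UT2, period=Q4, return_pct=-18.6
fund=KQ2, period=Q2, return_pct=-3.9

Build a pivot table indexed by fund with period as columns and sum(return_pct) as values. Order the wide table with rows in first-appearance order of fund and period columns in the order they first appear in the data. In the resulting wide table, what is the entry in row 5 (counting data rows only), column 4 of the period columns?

With rows in first-appearance order of fund, row 5 is fund=SL4. period columns in first-appearance order: Q1, Q3, Q4, Q2; column 4 is Q2.
Long rows with fund=SL4, period=Q2: 68.9 + 42.3 + 6.1 = 117.3.

117.3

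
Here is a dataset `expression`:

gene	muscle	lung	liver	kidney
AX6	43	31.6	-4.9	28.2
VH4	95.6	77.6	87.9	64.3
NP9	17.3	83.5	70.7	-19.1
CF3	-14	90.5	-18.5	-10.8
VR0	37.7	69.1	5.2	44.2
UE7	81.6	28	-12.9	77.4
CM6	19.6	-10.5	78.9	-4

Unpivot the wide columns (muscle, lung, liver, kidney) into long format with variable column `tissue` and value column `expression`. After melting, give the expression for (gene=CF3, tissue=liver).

-18.5

Unpivoting turns each (gene, wide-column) pair into one long row.
The wide cell at row CF3, column liver holds -18.5, so the long row (CF3, liver) has expression=-18.5.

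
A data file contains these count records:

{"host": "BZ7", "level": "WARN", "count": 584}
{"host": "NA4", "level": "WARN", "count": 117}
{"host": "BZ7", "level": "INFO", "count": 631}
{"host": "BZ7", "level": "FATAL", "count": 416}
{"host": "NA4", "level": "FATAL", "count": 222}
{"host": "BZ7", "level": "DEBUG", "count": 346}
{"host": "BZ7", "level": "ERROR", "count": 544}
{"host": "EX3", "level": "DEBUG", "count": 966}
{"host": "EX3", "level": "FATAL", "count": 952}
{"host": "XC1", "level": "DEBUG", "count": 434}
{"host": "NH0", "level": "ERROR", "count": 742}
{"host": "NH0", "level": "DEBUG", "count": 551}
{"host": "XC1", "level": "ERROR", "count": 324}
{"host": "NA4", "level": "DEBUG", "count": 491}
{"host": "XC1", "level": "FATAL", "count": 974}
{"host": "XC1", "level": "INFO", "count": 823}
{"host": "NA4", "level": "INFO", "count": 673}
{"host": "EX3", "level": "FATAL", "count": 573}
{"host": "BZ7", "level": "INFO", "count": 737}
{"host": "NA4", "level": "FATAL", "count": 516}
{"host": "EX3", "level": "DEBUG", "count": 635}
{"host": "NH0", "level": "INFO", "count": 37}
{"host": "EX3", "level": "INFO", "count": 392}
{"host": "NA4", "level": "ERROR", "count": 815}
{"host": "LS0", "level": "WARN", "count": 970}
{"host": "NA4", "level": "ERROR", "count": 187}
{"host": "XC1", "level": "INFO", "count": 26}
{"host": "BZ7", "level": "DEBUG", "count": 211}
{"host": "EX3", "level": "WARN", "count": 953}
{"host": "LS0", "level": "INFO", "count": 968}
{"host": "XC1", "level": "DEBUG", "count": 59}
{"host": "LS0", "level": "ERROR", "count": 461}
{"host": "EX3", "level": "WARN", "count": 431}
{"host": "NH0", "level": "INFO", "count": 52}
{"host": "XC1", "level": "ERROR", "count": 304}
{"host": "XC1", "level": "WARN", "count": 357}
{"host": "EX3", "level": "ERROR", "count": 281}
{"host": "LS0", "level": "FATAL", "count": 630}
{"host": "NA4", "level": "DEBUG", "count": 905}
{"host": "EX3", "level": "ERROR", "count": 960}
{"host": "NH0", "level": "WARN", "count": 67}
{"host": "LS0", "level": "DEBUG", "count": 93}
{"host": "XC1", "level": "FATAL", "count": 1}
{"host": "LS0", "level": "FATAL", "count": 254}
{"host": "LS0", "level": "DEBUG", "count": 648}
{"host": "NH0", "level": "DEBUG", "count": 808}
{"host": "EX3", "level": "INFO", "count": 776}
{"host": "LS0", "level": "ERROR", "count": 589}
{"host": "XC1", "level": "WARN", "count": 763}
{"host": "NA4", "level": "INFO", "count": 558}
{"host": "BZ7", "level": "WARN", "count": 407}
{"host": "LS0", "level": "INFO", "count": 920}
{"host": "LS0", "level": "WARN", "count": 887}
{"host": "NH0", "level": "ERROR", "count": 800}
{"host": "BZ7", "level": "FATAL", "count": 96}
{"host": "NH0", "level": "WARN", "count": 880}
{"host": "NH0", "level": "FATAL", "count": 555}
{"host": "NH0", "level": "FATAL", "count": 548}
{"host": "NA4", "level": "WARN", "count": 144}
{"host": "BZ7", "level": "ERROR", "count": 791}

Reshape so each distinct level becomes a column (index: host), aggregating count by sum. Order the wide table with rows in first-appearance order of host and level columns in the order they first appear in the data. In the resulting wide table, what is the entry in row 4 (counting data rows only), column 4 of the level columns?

493

With rows in first-appearance order of host, row 4 is host=XC1. level columns in first-appearance order: WARN, INFO, FATAL, DEBUG, ERROR; column 4 is DEBUG.
Long rows with host=XC1, level=DEBUG: 434 + 59 = 493.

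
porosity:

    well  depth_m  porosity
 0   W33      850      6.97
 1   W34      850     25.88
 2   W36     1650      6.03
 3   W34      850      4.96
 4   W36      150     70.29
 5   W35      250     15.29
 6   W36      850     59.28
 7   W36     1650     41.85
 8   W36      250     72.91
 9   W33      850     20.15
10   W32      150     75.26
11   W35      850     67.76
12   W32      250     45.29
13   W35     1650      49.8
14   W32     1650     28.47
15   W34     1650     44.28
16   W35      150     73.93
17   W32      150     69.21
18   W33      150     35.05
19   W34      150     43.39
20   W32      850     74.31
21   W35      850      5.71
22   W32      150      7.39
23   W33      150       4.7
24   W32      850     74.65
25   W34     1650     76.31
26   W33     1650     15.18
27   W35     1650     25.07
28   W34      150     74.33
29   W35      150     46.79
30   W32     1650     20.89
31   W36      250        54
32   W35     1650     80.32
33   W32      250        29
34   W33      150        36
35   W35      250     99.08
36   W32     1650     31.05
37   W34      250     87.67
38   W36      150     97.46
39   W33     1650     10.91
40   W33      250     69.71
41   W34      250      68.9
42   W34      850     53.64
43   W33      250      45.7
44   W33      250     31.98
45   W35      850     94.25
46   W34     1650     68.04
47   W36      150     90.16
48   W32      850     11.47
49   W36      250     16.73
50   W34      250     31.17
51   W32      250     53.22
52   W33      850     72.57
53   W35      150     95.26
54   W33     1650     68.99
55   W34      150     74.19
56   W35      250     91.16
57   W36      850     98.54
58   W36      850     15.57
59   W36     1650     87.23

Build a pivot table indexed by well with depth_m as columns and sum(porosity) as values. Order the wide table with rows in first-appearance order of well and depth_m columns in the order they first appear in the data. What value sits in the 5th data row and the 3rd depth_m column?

With rows in first-appearance order of well, row 5 is well=W32. depth_m columns in first-appearance order: 850, 1650, 150, 250; column 3 is 150.
Long rows with well=W32, depth_m=150: 75.26 + 69.21 + 7.39 = 151.86.

151.86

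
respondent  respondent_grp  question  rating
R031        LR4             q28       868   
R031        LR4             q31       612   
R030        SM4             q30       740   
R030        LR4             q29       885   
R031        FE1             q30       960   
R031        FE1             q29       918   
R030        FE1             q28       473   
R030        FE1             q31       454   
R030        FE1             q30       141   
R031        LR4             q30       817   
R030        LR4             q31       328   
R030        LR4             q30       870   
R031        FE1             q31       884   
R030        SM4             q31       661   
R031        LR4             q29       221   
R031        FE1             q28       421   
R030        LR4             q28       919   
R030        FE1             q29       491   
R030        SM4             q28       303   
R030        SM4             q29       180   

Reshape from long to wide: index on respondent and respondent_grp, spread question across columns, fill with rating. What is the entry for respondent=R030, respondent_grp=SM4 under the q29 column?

180

Wide layout: rows indexed by respondent and respondent_grp, columns are the 4 distinct question values (q28, q31, q30, q29).
Cell (respondent=R030, respondent_grp=SM4, question=q29) draws from the long row where respondent=R030, respondent_grp=SM4 and question=q29, which has rating=180.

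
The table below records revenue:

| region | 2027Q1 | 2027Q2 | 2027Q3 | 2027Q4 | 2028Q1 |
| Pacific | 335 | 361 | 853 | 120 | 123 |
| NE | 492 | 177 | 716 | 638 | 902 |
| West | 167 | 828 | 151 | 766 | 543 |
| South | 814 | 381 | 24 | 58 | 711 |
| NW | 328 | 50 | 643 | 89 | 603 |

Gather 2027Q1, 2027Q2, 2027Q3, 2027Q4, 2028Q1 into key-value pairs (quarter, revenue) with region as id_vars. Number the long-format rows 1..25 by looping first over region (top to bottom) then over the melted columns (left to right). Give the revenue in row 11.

167

25 rows total (5 × 5). Row 11: index ⌊(11-1)/5⌋ = 2 into region → West; (11-1) mod 5 = 0 into the melted columns → 2027Q1.
So row 11 is (West, 2027Q1, 167); revenue = 167.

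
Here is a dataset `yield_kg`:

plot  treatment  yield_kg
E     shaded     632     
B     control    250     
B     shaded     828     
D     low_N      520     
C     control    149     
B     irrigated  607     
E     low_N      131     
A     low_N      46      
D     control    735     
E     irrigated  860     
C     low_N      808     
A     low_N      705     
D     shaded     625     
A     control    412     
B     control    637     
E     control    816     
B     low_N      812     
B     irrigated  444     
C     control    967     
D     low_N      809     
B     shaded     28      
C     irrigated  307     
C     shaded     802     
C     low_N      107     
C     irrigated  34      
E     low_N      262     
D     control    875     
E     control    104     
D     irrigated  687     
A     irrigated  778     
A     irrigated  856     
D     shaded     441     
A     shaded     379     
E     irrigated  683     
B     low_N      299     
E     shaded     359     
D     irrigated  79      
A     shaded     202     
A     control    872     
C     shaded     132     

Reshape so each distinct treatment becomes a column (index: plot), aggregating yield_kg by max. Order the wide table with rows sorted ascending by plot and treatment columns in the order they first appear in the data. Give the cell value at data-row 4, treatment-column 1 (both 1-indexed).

625

With rows sorted ascending by plot, row 4 is plot=D. treatment columns in first-appearance order: shaded, control, low_N, irrigated; column 1 is shaded.
Long rows with plot=D, treatment=shaded: max(625, 441) = 625.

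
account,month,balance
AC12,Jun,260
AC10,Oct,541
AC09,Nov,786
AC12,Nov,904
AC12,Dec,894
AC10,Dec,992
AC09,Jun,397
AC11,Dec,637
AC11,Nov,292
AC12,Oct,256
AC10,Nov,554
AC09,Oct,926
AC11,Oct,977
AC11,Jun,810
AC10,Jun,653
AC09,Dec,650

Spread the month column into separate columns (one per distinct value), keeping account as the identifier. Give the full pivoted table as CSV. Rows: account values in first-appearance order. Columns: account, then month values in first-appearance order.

Columns: account plus the 4 distinct month values (Jun, Oct, Nov, Dec).
For example, row AC12 column Jun takes balance=260 from the long row (AC12, Jun).

account,Jun,Oct,Nov,Dec
AC12,260,256,904,894
AC10,653,541,554,992
AC09,397,926,786,650
AC11,810,977,292,637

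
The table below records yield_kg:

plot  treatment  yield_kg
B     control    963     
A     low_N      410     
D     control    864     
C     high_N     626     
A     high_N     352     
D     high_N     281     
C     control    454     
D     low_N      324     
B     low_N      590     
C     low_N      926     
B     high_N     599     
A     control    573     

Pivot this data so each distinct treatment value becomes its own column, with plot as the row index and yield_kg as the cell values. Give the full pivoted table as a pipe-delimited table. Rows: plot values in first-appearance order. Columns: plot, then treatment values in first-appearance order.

| plot | control | low_N | high_N |
| B | 963 | 590 | 599 |
| A | 573 | 410 | 352 |
| D | 864 | 324 | 281 |
| C | 454 | 926 | 626 |

Columns: plot plus the 3 distinct treatment values (control, low_N, high_N).
For example, row B column control takes yield_kg=963 from the long row (B, control).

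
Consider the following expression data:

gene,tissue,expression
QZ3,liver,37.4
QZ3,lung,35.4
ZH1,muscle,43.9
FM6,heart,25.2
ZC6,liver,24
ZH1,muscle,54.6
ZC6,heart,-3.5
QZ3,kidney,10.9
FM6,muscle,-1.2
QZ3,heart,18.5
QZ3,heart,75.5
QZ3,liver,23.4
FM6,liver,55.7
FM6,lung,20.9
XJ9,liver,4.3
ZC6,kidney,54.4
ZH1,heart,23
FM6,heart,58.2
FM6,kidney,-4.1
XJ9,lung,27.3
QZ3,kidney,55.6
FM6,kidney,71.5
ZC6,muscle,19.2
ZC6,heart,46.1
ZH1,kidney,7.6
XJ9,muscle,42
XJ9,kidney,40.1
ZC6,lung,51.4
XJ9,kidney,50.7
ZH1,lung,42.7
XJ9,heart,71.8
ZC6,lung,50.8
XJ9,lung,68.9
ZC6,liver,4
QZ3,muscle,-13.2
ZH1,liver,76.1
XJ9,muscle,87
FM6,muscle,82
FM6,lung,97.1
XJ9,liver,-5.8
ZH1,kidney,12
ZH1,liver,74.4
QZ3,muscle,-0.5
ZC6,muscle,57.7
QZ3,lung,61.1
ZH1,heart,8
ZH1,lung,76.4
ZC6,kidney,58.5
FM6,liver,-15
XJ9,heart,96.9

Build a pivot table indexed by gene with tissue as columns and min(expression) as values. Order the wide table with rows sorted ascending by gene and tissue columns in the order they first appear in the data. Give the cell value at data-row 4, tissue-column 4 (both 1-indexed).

With rows sorted ascending by gene, row 4 is gene=ZC6. tissue columns in first-appearance order: liver, lung, muscle, heart, kidney; column 4 is heart.
Long rows with gene=ZC6, tissue=heart: min(-3.5, 46.1) = -3.5.

-3.5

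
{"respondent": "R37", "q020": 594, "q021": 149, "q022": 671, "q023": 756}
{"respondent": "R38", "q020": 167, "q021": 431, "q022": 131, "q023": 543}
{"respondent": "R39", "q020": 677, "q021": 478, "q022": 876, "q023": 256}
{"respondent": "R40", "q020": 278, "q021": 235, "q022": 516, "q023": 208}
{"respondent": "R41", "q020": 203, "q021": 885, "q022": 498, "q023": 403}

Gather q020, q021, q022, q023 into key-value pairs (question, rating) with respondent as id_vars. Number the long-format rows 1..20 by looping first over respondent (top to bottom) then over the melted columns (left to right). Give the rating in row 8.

543

20 rows total (5 × 4). Row 8: index ⌊(8-1)/4⌋ = 1 into respondent → R38; (8-1) mod 4 = 3 into the melted columns → q023.
So row 8 is (R38, q023, 543); rating = 543.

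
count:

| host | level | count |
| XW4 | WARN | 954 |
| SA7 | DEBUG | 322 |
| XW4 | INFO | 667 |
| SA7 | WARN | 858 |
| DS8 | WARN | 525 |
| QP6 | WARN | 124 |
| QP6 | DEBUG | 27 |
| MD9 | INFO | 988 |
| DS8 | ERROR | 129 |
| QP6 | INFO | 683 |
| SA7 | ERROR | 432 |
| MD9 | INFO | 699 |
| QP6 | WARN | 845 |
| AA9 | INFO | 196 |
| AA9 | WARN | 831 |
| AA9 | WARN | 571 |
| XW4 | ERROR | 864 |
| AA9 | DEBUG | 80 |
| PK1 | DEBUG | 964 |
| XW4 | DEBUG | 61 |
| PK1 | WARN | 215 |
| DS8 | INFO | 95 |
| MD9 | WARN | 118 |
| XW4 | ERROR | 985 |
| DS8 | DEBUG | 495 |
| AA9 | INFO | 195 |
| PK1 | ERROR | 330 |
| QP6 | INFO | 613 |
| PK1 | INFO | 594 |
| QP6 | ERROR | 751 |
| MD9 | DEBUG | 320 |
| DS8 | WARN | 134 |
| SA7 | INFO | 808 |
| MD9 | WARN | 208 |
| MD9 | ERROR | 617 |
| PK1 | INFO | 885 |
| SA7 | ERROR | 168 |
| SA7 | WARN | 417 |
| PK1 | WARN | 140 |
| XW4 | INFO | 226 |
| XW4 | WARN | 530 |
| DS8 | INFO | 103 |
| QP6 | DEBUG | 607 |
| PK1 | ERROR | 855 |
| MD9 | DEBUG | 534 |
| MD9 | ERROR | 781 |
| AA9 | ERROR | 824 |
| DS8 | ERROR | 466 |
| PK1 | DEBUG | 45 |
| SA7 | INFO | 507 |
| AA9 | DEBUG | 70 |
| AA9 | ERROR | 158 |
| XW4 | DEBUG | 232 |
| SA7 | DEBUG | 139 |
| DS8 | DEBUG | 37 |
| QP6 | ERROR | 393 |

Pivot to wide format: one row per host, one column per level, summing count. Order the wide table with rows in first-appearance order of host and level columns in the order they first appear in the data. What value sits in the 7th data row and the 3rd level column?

With rows in first-appearance order of host, row 7 is host=PK1. level columns in first-appearance order: WARN, DEBUG, INFO, ERROR; column 3 is INFO.
Long rows with host=PK1, level=INFO: 594 + 885 = 1479.

1479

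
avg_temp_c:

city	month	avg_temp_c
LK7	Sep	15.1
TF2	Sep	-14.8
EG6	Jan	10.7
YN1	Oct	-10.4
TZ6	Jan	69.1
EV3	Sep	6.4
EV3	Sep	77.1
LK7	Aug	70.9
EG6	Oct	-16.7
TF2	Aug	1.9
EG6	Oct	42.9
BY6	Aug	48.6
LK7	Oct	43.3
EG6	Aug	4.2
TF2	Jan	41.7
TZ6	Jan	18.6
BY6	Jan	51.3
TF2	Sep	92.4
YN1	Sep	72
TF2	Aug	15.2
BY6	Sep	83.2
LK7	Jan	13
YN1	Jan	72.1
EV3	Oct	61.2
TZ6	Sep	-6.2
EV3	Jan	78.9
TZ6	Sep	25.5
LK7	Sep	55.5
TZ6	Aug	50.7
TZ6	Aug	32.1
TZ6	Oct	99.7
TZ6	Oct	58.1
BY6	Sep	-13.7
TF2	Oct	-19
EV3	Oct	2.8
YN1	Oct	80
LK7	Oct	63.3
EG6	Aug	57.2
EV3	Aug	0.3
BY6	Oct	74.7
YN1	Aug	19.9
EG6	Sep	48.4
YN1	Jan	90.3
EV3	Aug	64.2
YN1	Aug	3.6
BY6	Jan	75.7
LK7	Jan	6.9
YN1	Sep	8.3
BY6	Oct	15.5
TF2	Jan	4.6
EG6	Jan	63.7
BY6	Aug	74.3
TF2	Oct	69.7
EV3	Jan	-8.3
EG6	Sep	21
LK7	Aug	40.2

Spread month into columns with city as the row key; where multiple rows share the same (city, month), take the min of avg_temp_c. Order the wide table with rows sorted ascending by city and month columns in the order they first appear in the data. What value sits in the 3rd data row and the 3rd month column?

2.8

With rows sorted ascending by city, row 3 is city=EV3. month columns in first-appearance order: Sep, Jan, Oct, Aug; column 3 is Oct.
Long rows with city=EV3, month=Oct: min(61.2, 2.8) = 2.8.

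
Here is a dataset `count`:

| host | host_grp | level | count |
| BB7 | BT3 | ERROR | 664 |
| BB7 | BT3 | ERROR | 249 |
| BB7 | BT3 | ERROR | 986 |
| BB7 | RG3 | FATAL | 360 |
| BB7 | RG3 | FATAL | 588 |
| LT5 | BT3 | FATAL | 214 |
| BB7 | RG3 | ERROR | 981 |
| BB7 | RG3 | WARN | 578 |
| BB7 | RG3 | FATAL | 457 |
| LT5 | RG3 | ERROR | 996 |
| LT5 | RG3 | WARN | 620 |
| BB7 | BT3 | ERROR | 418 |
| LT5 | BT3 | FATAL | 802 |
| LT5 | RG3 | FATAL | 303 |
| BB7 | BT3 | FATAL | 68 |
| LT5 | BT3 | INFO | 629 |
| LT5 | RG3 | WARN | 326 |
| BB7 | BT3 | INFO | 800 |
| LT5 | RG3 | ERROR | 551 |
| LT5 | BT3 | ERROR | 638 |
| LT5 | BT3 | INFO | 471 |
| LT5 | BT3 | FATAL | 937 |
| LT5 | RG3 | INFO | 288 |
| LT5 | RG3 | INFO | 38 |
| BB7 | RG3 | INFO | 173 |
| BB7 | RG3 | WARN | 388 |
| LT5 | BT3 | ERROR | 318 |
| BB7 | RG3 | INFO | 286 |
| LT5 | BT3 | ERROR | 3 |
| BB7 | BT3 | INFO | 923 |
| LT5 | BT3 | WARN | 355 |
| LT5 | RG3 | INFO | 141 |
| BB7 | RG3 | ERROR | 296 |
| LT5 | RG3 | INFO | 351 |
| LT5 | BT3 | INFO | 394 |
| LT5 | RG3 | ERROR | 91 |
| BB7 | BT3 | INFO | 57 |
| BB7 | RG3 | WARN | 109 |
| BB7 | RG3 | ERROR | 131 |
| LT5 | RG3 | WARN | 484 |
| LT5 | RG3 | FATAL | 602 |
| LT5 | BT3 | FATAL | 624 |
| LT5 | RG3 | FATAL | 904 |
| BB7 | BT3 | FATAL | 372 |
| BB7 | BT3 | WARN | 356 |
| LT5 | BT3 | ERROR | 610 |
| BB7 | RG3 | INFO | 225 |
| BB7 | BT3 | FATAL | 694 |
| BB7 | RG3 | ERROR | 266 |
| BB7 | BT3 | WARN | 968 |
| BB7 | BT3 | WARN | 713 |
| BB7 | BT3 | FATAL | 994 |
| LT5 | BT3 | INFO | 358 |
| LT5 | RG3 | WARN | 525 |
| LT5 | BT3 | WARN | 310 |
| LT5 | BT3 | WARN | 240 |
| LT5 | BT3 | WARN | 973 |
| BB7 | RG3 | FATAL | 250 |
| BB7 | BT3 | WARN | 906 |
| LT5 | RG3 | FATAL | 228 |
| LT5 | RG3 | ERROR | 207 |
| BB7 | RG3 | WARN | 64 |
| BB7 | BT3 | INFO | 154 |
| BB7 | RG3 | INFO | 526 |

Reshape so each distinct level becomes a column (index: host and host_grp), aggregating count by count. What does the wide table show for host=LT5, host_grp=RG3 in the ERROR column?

4

Rows with host=LT5, host_grp=RG3 and level=ERROR: count values are 996, 551, 91, 207.
4 rows match — count = 4.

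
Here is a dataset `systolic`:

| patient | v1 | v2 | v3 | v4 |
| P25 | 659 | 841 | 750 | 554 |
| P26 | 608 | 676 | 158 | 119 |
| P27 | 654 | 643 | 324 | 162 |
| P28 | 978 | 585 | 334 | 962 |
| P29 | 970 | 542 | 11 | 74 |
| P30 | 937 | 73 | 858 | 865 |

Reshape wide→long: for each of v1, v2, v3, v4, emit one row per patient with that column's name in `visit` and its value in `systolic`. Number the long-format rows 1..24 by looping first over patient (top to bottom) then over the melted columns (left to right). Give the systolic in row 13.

24 rows total (6 × 4). Row 13: index ⌊(13-1)/4⌋ = 3 into patient → P28; (13-1) mod 4 = 0 into the melted columns → v1.
So row 13 is (P28, v1, 978); systolic = 978.

978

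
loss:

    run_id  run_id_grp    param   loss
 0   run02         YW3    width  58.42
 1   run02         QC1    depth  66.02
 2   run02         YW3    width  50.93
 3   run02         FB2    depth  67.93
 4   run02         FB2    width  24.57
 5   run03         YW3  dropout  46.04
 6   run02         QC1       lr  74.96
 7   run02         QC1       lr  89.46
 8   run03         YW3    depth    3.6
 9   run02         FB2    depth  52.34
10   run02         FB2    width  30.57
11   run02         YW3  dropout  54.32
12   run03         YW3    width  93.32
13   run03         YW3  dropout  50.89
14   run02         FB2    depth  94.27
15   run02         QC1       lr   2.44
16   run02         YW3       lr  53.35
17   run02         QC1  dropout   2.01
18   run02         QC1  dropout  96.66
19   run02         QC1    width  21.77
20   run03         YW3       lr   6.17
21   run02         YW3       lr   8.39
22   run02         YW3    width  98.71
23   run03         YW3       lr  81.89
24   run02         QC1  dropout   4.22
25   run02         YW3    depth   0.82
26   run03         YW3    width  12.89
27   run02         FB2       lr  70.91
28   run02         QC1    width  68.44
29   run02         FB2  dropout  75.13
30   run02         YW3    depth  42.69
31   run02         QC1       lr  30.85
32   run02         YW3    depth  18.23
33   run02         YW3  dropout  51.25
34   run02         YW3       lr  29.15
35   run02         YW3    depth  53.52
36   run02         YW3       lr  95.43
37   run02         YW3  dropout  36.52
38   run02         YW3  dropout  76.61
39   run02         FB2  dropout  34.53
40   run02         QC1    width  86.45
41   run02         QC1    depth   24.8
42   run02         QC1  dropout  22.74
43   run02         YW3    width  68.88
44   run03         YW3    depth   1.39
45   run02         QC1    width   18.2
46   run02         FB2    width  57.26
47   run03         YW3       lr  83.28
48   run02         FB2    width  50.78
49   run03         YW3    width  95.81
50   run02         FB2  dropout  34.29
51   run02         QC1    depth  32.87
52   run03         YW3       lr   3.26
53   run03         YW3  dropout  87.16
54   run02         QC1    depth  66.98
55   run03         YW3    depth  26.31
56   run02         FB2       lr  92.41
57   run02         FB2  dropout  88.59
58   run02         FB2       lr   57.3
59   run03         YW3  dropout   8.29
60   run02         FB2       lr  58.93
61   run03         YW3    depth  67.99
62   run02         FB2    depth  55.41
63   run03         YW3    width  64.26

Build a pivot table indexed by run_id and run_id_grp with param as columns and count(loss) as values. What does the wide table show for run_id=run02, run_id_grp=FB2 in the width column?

4

Rows with run_id=run02, run_id_grp=FB2 and param=width: loss values are 24.57, 30.57, 57.26, 50.78.
4 rows match — count = 4.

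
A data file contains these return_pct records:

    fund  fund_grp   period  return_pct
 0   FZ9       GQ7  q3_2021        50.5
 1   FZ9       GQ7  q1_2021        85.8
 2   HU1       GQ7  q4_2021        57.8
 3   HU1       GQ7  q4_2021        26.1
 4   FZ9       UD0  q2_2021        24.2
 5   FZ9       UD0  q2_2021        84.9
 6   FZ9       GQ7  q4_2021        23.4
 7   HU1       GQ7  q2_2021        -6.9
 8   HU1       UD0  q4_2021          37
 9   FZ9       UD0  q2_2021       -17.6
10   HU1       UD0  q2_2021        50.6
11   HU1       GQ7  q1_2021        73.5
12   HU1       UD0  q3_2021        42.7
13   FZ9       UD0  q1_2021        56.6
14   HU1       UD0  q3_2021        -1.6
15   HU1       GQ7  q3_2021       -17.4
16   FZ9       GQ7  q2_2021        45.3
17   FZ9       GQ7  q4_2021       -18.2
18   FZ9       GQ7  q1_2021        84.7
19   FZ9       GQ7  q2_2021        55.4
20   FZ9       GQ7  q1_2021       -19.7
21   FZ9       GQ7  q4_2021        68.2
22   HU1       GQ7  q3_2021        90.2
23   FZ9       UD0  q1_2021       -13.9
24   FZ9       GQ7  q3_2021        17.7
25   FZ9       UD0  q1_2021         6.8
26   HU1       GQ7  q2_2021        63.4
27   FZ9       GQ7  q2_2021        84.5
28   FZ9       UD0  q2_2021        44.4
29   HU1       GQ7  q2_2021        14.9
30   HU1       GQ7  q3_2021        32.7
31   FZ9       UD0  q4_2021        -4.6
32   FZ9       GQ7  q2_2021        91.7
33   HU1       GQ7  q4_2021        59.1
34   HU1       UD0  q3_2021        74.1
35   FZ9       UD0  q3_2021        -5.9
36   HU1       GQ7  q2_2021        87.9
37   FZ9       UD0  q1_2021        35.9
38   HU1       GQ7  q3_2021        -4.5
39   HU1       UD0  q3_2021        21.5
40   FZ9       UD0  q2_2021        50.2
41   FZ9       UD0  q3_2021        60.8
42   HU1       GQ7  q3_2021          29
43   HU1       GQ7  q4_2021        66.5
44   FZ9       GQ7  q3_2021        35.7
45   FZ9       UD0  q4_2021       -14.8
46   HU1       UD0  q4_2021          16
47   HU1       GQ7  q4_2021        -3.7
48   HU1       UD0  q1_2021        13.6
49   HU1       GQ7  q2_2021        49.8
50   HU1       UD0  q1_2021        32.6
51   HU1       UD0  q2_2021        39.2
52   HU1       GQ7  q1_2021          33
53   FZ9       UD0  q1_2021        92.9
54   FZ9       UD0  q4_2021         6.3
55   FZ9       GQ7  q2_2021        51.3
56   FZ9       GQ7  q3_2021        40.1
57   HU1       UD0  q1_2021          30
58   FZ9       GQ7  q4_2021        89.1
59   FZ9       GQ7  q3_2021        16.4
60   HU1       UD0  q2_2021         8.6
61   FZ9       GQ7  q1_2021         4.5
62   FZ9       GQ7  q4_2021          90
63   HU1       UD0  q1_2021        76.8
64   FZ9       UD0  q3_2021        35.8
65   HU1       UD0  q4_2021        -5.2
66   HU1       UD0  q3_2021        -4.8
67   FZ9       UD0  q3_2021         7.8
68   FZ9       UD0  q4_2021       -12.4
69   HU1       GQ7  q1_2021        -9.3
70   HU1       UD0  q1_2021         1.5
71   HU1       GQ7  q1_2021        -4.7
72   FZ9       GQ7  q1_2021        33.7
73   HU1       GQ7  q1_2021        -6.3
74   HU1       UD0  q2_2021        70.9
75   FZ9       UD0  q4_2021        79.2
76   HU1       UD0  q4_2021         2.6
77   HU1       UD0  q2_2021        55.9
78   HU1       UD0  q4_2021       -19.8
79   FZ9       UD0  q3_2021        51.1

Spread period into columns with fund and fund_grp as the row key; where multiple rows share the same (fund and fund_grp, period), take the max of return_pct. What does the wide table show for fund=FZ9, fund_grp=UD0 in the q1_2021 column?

92.9

Rows with fund=FZ9, fund_grp=UD0 and period=q1_2021: return_pct values are 56.6, -13.9, 6.8, 35.9, 92.9.
max(56.6, -13.9, 6.8, 35.9, 92.9) = 92.9.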